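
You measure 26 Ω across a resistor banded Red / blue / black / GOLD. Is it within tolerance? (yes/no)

yes

Red → 2 (first significant figure)
Blue → 6 (second significant figure)
Black → ×1 multiplier
Gold → ±5% tolerance
26 × 1 = 26 Ω
Allowed range: 24.7 Ω to 27.3 Ω.
26 Ω lies inside that range.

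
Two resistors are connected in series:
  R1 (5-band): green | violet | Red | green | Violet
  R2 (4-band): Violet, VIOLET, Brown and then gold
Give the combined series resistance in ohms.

R1: green, violet, red → 572; green ×10^5 → 57200000 Ω.
R2: violet, violet → 77; brown ×10 → 770 Ω.
Series: 57200000 + 770 = 57200770 Ω.

57200770 Ω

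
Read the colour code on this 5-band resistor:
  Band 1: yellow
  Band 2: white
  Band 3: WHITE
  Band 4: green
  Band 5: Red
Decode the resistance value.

49900000 Ω

Yellow → 4 (first significant figure)
White → 9 (second significant figure)
White → 9 (third significant figure)
Green → ×10^5 multiplier
499 × 100000 = 49900000 Ω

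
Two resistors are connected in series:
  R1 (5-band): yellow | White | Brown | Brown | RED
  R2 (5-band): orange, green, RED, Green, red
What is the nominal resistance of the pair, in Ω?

R1: yellow, white, brown → 491; brown ×10 → 4910 Ω.
R2: orange, green, red → 352; green ×10^5 → 35200000 Ω.
Series: 4910 + 35200000 = 35204910 Ω.

35204910 Ω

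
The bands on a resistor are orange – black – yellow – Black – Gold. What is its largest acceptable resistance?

319.2 Ω

Orange → 3 (first significant figure)
Black → 0 (second significant figure)
Yellow → 4 (third significant figure)
Black → ×1 multiplier
Gold → ±5% tolerance
304 × 1 = 304 Ω
Largest = 304 × (1 + 5/100) = 319.2 Ω.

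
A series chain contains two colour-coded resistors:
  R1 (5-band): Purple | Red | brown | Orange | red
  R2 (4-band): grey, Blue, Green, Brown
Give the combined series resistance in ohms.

R1: violet, red, brown → 721; orange ×10^3 → 721000 Ω.
R2: grey, blue → 86; green ×10^5 → 8600000 Ω.
Series: 721000 + 8600000 = 9321000 Ω.

9321000 Ω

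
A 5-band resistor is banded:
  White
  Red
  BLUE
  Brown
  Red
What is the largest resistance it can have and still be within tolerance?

White → 9 (first significant figure)
Red → 2 (second significant figure)
Blue → 6 (third significant figure)
Brown → ×10 multiplier
Red → ±2% tolerance
926 × 10 = 9260 Ω
Largest = 9260 × (1 + 2/100) = 9445.2 Ω.

9445.2 Ω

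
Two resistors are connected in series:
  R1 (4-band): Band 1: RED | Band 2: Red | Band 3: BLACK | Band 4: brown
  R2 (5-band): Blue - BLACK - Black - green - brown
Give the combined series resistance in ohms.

R1: red, red → 22; black ×1 → 22 Ω.
R2: blue, black, black → 600; green ×10^5 → 60000000 Ω.
Series: 22 + 60000000 = 60000022 Ω.

60000022 Ω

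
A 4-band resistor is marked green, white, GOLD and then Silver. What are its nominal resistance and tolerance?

Green → 5 (first significant figure)
White → 9 (second significant figure)
Gold → ×0.1 multiplier
Silver → ±10% tolerance
59 × 0.1 = 5.9 Ω

5.9 Ω ±10%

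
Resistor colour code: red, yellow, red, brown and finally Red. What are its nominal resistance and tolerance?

2420 Ω ±2%

Red → 2 (first significant figure)
Yellow → 4 (second significant figure)
Red → 2 (third significant figure)
Brown → ×10 multiplier
Red → ±2% tolerance
242 × 10 = 2420 Ω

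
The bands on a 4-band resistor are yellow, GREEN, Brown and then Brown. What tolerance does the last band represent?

The last band, brown, is the tolerance band.
Brown corresponds to ±1%.

±1%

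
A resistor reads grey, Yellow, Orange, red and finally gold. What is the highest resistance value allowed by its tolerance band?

88515 Ω

Grey → 8 (first significant figure)
Yellow → 4 (second significant figure)
Orange → 3 (third significant figure)
Red → ×10^2 multiplier
Gold → ±5% tolerance
843 × 100 = 84300 Ω
Highest = 84300 × (1 + 5/100) = 88515 Ω.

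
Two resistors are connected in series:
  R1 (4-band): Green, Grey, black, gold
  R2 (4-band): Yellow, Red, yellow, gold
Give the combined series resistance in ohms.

420058 Ω

R1: green, grey → 58; black ×1 → 58 Ω.
R2: yellow, red → 42; yellow ×10^4 → 420000 Ω.
Series: 58 + 420000 = 420058 Ω.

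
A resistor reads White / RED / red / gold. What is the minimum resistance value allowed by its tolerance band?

White → 9 (first significant figure)
Red → 2 (second significant figure)
Red → ×10^2 multiplier
Gold → ±5% tolerance
92 × 100 = 9200 Ω
Minimum = 9200 × (1 − 5/100) = 8740 Ω.

8740 Ω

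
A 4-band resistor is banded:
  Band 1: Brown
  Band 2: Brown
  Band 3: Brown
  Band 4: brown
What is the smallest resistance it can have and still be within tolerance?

108.9 Ω

Brown → 1 (first significant figure)
Brown → 1 (second significant figure)
Brown → ×10 multiplier
Brown → ±1% tolerance
11 × 10 = 110 Ω
Smallest = 110 × (1 − 1/100) = 108.9 Ω.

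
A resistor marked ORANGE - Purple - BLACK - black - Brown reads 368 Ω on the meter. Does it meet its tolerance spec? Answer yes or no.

yes

Orange → 3 (first significant figure)
Violet → 7 (second significant figure)
Black → 0 (third significant figure)
Black → ×1 multiplier
Brown → ±1% tolerance
370 × 1 = 370 Ω
Allowed range: 366.3 Ω to 373.7 Ω.
368 Ω lies inside that range.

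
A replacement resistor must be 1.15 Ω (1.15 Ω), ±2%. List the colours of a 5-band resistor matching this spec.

brown, brown, green, silver, red

1.15 Ω = 115 × 10^-2.
1 → brown
1 → brown
5 → green
Multiplier 10^-2 → silver.
±2% tolerance → red.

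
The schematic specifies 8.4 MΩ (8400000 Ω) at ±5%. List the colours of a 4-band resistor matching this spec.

grey, yellow, green, gold

8400000 Ω = 84 × 10^5.
8 → grey
4 → yellow
Multiplier 10^5 → green.
±5% tolerance → gold.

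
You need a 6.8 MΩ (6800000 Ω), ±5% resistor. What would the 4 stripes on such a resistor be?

blue, grey, green, gold

6800000 Ω = 68 × 10^5.
6 → blue
8 → grey
Multiplier 10^5 → green.
±5% tolerance → gold.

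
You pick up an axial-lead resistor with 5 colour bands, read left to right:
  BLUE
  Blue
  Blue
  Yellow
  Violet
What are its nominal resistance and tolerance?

Blue → 6 (first significant figure)
Blue → 6 (second significant figure)
Blue → 6 (third significant figure)
Yellow → ×10^4 multiplier
Violet → ±0.1% tolerance
666 × 10000 = 6660000 Ω

6660000 Ω ±0.1%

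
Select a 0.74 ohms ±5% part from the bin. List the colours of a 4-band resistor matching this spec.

violet, yellow, silver, gold

0.74 Ω = 74 × 10^-2.
7 → violet
4 → yellow
Multiplier 10^-2 → silver.
±5% tolerance → gold.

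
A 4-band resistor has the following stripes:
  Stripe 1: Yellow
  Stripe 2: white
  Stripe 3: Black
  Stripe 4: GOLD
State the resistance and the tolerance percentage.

49 Ω ±5%

Yellow → 4 (first significant figure)
White → 9 (second significant figure)
Black → ×1 multiplier
Gold → ±5% tolerance
49 × 1 = 49 Ω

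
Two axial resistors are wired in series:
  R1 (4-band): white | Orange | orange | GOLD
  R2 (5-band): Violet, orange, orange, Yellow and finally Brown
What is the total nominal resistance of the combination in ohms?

7423000 Ω

R1: white, orange → 93; orange ×10^3 → 93000 Ω.
R2: violet, orange, orange → 733; yellow ×10^4 → 7330000 Ω.
Series: 93000 + 7330000 = 7423000 Ω.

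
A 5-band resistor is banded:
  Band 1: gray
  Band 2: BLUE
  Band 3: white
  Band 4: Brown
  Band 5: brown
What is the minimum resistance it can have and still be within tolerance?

Grey → 8 (first significant figure)
Blue → 6 (second significant figure)
White → 9 (third significant figure)
Brown → ×10 multiplier
Brown → ±1% tolerance
869 × 10 = 8690 Ω
Minimum = 8690 × (1 − 1/100) = 8603.1 Ω.

8603.1 Ω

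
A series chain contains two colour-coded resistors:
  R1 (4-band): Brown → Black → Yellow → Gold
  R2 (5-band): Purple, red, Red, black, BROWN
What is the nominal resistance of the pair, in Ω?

100722 Ω

R1: brown, black → 10; yellow ×10^4 → 100000 Ω.
R2: violet, red, red → 722; black ×1 → 722 Ω.
Series: 100000 + 722 = 100722 Ω.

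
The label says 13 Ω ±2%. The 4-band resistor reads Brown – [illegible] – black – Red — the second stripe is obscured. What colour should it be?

13 Ω = 13 × 10^0.
The second band gives digit 3 of the significand, and 3 is orange.

orange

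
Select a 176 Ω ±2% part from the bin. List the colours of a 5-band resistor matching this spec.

176 Ω = 176 × 10^0.
1 → brown
7 → violet
6 → blue
Multiplier 10^0 → black.
±2% tolerance → red.

brown, violet, blue, black, red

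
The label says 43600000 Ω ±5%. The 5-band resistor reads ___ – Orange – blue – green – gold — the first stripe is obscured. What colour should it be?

yellow

43600000 Ω = 436 × 10^5.
The first band gives digit 4 of the significand, and 4 is yellow.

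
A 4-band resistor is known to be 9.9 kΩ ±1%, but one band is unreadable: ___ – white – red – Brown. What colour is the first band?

white

9900 Ω = 99 × 10^2.
The first band gives digit 9 of the significand, and 9 is white.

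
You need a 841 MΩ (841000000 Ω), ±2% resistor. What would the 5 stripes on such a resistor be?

grey, yellow, brown, blue, red

841000000 Ω = 841 × 10^6.
8 → grey
4 → yellow
1 → brown
Multiplier 10^6 → blue.
±2% tolerance → red.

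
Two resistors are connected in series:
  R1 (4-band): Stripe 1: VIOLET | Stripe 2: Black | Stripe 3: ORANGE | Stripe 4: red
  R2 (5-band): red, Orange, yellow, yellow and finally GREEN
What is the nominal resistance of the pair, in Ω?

R1: violet, black → 70; orange ×10^3 → 70000 Ω.
R2: red, orange, yellow → 234; yellow ×10^4 → 2340000 Ω.
Series: 70000 + 2340000 = 2410000 Ω.

2410000 Ω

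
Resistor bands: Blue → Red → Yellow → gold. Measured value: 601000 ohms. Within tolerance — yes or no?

yes

Blue → 6 (first significant figure)
Red → 2 (second significant figure)
Yellow → ×10^4 multiplier
Gold → ±5% tolerance
62 × 10000 = 620000 Ω
Allowed range: 589000 Ω to 651000 Ω.
601000 ohms lies inside that range.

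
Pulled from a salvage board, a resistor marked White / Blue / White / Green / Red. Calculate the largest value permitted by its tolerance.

White → 9 (first significant figure)
Blue → 6 (second significant figure)
White → 9 (third significant figure)
Green → ×10^5 multiplier
Red → ±2% tolerance
969 × 100000 = 96900000 Ω
Largest = 96900000 × (1 + 2/100) = 98838000 Ω.

98838000 Ω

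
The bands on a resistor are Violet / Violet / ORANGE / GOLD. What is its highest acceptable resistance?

80850 Ω

Violet → 7 (first significant figure)
Violet → 7 (second significant figure)
Orange → ×10^3 multiplier
Gold → ±5% tolerance
77 × 1000 = 77000 Ω
Highest = 77000 × (1 + 5/100) = 80850 Ω.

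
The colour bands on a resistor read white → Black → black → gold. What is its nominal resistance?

90 Ω

White → 9 (first significant figure)
Black → 0 (second significant figure)
Black → ×1 multiplier
90 × 1 = 90 Ω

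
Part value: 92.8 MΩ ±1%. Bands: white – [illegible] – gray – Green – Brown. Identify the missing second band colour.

92800000 Ω = 928 × 10^5.
The second band gives digit 2 of the significand, and 2 is red.

red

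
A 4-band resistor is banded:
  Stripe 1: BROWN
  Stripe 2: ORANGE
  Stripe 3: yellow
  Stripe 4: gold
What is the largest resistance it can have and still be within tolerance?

Brown → 1 (first significant figure)
Orange → 3 (second significant figure)
Yellow → ×10^4 multiplier
Gold → ±5% tolerance
13 × 10000 = 130000 Ω
Largest = 130000 × (1 + 5/100) = 136500 Ω.

136500 Ω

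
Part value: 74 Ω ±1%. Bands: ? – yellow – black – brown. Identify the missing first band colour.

violet

74 Ω = 74 × 10^0.
The first band gives digit 7 of the significand, and 7 is violet.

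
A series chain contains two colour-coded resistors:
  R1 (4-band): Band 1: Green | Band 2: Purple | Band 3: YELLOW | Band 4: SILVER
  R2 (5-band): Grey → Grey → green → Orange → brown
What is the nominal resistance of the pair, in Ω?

R1: green, violet → 57; yellow ×10^4 → 570000 Ω.
R2: grey, grey, green → 885; orange ×10^3 → 885000 Ω.
Series: 570000 + 885000 = 1455000 Ω.

1455000 Ω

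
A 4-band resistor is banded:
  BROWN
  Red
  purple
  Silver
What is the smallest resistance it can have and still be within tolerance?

Brown → 1 (first significant figure)
Red → 2 (second significant figure)
Violet → ×10^7 multiplier
Silver → ±10% tolerance
12 × 10000000 = 120000000 Ω
Smallest = 120000000 × (1 − 10/100) = 108000000 Ω.

108000000 Ω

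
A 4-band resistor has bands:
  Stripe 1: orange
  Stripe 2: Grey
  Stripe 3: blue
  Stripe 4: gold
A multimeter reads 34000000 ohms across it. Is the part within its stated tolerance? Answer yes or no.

no

Orange → 3 (first significant figure)
Grey → 8 (second significant figure)
Blue → ×10^6 multiplier
Gold → ±5% tolerance
38 × 1000000 = 38000000 Ω
Allowed range: 36100000 Ω to 39900000 Ω.
34000000 ohms lies outside that range.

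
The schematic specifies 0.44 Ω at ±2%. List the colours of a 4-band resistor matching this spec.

yellow, yellow, silver, red

0.44 Ω = 44 × 10^-2.
4 → yellow
4 → yellow
Multiplier 10^-2 → silver.
±2% tolerance → red.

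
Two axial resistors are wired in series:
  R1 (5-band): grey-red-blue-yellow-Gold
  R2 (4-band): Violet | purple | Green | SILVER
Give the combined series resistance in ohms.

R1: grey, red, blue → 826; yellow ×10^4 → 8260000 Ω.
R2: violet, violet → 77; green ×10^5 → 7700000 Ω.
Series: 8260000 + 7700000 = 15960000 Ω.

15960000 Ω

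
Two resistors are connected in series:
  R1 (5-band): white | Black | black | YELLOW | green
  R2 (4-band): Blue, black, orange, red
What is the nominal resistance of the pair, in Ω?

9060000 Ω

R1: white, black, black → 900; yellow ×10^4 → 9000000 Ω.
R2: blue, black → 60; orange ×10^3 → 60000 Ω.
Series: 9000000 + 60000 = 9060000 Ω.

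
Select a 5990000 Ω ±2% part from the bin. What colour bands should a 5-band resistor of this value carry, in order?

5990000 Ω = 599 × 10^4.
5 → green
9 → white
9 → white
Multiplier 10^4 → yellow.
±2% tolerance → red.

green, white, white, yellow, red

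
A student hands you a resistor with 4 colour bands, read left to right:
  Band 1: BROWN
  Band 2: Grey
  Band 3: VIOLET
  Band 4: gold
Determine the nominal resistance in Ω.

Brown → 1 (first significant figure)
Grey → 8 (second significant figure)
Violet → ×10^7 multiplier
18 × 10000000 = 180000000 Ω

180000000 Ω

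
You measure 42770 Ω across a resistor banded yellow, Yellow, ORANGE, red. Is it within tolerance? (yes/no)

no

Yellow → 4 (first significant figure)
Yellow → 4 (second significant figure)
Orange → ×10^3 multiplier
Red → ±2% tolerance
44 × 1000 = 44000 Ω
Allowed range: 43120 Ω to 44880 Ω.
42770 Ω lies outside that range.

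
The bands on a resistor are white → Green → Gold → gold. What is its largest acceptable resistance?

White → 9 (first significant figure)
Green → 5 (second significant figure)
Gold → ×0.1 multiplier
Gold → ±5% tolerance
95 × 0.1 = 9.5 Ω
Largest = 9.5 × (1 + 5/100) = 9.975 Ω.

9.975 Ω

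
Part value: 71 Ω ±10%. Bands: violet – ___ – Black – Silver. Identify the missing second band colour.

71 Ω = 71 × 10^0.
The second band gives digit 1 of the significand, and 1 is brown.

brown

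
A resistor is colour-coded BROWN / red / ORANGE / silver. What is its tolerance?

±10%

The last band, silver, is the tolerance band.
Silver corresponds to ±10%.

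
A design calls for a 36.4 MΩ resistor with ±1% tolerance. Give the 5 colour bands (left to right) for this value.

36400000 Ω = 364 × 10^5.
3 → orange
6 → blue
4 → yellow
Multiplier 10^5 → green.
±1% tolerance → brown.

orange, blue, yellow, green, brown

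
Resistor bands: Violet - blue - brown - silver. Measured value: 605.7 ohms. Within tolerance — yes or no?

no

Violet → 7 (first significant figure)
Blue → 6 (second significant figure)
Brown → ×10 multiplier
Silver → ±10% tolerance
76 × 10 = 760 Ω
Allowed range: 684 Ω to 836 Ω.
605.7 ohms lies outside that range.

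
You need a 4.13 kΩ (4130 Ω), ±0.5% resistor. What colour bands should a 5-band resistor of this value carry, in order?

yellow, brown, orange, brown, green

4130 Ω = 413 × 10^1.
4 → yellow
1 → brown
3 → orange
Multiplier 10^1 → brown.
±0.5% tolerance → green.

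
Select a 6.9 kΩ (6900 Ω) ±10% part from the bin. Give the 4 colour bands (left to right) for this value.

blue, white, red, silver

6900 Ω = 69 × 10^2.
6 → blue
9 → white
Multiplier 10^2 → red.
±10% tolerance → silver.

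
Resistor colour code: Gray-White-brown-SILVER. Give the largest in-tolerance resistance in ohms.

Grey → 8 (first significant figure)
White → 9 (second significant figure)
Brown → ×10 multiplier
Silver → ±10% tolerance
89 × 10 = 890 Ω
Largest = 890 × (1 + 10/100) = 979 Ω.

979 Ω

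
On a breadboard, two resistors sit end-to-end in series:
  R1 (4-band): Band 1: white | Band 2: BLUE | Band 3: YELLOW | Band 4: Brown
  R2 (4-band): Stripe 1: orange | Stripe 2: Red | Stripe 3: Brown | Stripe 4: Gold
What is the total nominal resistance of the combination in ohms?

R1: white, blue → 96; yellow ×10^4 → 960000 Ω.
R2: orange, red → 32; brown ×10 → 320 Ω.
Series: 960000 + 320 = 960320 Ω.

960320 Ω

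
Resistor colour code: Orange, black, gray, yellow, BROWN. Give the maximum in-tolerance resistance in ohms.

Orange → 3 (first significant figure)
Black → 0 (second significant figure)
Grey → 8 (third significant figure)
Yellow → ×10^4 multiplier
Brown → ±1% tolerance
308 × 10000 = 3080000 Ω
Maximum = 3080000 × (1 + 1/100) = 3110800 Ω.

3110800 Ω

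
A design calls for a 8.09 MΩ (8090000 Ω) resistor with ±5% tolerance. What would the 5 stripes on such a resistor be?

grey, black, white, yellow, gold

8090000 Ω = 809 × 10^4.
8 → grey
0 → black
9 → white
Multiplier 10^4 → yellow.
±5% tolerance → gold.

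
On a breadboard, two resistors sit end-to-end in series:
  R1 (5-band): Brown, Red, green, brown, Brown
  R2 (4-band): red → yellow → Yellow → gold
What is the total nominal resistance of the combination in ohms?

R1: brown, red, green → 125; brown ×10 → 1250 Ω.
R2: red, yellow → 24; yellow ×10^4 → 240000 Ω.
Series: 1250 + 240000 = 241250 Ω.

241250 Ω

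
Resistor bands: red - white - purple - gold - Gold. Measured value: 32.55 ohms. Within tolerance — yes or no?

Red → 2 (first significant figure)
White → 9 (second significant figure)
Violet → 7 (third significant figure)
Gold → ×0.1 multiplier
Gold → ±5% tolerance
297 × 0.1 = 29.7 Ω
Allowed range: 28.215 Ω to 31.185 Ω.
32.55 ohms lies outside that range.

no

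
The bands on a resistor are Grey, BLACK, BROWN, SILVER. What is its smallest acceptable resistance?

Grey → 8 (first significant figure)
Black → 0 (second significant figure)
Brown → ×10 multiplier
Silver → ±10% tolerance
80 × 10 = 800 Ω
Smallest = 800 × (1 − 10/100) = 720 Ω.

720 Ω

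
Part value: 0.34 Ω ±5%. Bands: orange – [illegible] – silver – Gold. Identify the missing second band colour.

0.34 Ω = 34 × 10^-2.
The second band gives digit 4 of the significand, and 4 is yellow.

yellow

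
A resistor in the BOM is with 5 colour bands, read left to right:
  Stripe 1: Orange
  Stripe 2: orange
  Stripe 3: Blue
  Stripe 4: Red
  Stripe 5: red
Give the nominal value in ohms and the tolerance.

33600 Ω ±2%

Orange → 3 (first significant figure)
Orange → 3 (second significant figure)
Blue → 6 (third significant figure)
Red → ×10^2 multiplier
Red → ±2% tolerance
336 × 100 = 33600 Ω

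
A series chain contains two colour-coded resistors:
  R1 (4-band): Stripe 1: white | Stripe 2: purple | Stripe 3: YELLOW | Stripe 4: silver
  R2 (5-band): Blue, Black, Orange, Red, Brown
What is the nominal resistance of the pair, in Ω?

1030300 Ω

R1: white, violet → 97; yellow ×10^4 → 970000 Ω.
R2: blue, black, orange → 603; red ×10^2 → 60300 Ω.
Series: 970000 + 60300 = 1030300 Ω.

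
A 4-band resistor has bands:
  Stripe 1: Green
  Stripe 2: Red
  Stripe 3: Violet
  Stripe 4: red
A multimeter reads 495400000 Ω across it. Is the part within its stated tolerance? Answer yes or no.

no

Green → 5 (first significant figure)
Red → 2 (second significant figure)
Violet → ×10^7 multiplier
Red → ±2% tolerance
52 × 10000000 = 520000000 Ω
Allowed range: 509600000 Ω to 530400000 Ω.
495400000 Ω lies outside that range.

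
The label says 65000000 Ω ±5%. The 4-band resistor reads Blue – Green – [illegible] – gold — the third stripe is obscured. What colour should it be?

blue

65000000 Ω = 65 × 10^6.
The third band is the multiplier, 10^6, which is blue.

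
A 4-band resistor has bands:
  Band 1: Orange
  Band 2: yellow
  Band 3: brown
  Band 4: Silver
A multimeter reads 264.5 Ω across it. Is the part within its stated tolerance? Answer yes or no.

Orange → 3 (first significant figure)
Yellow → 4 (second significant figure)
Brown → ×10 multiplier
Silver → ±10% tolerance
34 × 10 = 340 Ω
Allowed range: 306 Ω to 374 Ω.
264.5 Ω lies outside that range.

no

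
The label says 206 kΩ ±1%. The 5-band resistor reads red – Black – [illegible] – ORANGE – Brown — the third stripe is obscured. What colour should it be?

206000 Ω = 206 × 10^3.
The third band gives digit 6 of the significand, and 6 is blue.

blue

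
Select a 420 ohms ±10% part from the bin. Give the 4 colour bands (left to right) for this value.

yellow, red, brown, silver

420 Ω = 42 × 10^1.
4 → yellow
2 → red
Multiplier 10^1 → brown.
±10% tolerance → silver.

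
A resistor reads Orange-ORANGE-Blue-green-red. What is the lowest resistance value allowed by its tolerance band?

Orange → 3 (first significant figure)
Orange → 3 (second significant figure)
Blue → 6 (third significant figure)
Green → ×10^5 multiplier
Red → ±2% tolerance
336 × 100000 = 33600000 Ω
Lowest = 33600000 × (1 − 2/100) = 32928000 Ω.

32928000 Ω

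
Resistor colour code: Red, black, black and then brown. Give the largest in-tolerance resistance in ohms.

Red → 2 (first significant figure)
Black → 0 (second significant figure)
Black → ×1 multiplier
Brown → ±1% tolerance
20 × 1 = 20 Ω
Largest = 20 × (1 + 1/100) = 20.2 Ω.

20.2 Ω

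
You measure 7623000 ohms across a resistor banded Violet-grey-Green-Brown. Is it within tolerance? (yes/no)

no

Violet → 7 (first significant figure)
Grey → 8 (second significant figure)
Green → ×10^5 multiplier
Brown → ±1% tolerance
78 × 100000 = 7800000 Ω
Allowed range: 7722000 Ω to 7878000 Ω.
7623000 ohms lies outside that range.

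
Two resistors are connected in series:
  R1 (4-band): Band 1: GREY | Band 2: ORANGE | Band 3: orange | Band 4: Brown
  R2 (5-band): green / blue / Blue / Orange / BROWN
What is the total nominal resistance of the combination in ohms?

R1: grey, orange → 83; orange ×10^3 → 83000 Ω.
R2: green, blue, blue → 566; orange ×10^3 → 566000 Ω.
Series: 83000 + 566000 = 649000 Ω.

649000 Ω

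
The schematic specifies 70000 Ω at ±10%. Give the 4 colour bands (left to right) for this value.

violet, black, orange, silver

70000 Ω = 70 × 10^3.
7 → violet
0 → black
Multiplier 10^3 → orange.
±10% tolerance → silver.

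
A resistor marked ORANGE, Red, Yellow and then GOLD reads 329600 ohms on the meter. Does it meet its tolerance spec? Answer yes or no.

Orange → 3 (first significant figure)
Red → 2 (second significant figure)
Yellow → ×10^4 multiplier
Gold → ±5% tolerance
32 × 10000 = 320000 Ω
Allowed range: 304000 Ω to 336000 Ω.
329600 ohms lies inside that range.

yes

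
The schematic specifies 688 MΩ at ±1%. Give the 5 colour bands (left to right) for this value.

688000000 Ω = 688 × 10^6.
6 → blue
8 → grey
8 → grey
Multiplier 10^6 → blue.
±1% tolerance → brown.

blue, grey, grey, blue, brown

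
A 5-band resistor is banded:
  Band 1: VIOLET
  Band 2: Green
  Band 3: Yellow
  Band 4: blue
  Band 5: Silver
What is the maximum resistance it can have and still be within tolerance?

829400000 Ω

Violet → 7 (first significant figure)
Green → 5 (second significant figure)
Yellow → 4 (third significant figure)
Blue → ×10^6 multiplier
Silver → ±10% tolerance
754 × 1000000 = 754000000 Ω
Maximum = 754000000 × (1 + 10/100) = 829400000 Ω.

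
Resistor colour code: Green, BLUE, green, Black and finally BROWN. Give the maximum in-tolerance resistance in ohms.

570.65 Ω

Green → 5 (first significant figure)
Blue → 6 (second significant figure)
Green → 5 (third significant figure)
Black → ×1 multiplier
Brown → ±1% tolerance
565 × 1 = 565 Ω
Maximum = 565 × (1 + 1/100) = 570.65 Ω.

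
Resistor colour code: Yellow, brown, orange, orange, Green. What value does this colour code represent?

Yellow → 4 (first significant figure)
Brown → 1 (second significant figure)
Orange → 3 (third significant figure)
Orange → ×10^3 multiplier
413 × 1000 = 413000 Ω

413000 Ω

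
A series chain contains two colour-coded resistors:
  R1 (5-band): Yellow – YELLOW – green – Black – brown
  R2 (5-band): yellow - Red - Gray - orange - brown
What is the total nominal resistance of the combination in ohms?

R1: yellow, yellow, green → 445; black ×1 → 445 Ω.
R2: yellow, red, grey → 428; orange ×10^3 → 428000 Ω.
Series: 445 + 428000 = 428445 Ω.

428445 Ω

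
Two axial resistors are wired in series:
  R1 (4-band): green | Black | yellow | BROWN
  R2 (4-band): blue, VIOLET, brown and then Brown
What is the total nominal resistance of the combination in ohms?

R1: green, black → 50; yellow ×10^4 → 500000 Ω.
R2: blue, violet → 67; brown ×10 → 670 Ω.
Series: 500000 + 670 = 500670 Ω.

500670 Ω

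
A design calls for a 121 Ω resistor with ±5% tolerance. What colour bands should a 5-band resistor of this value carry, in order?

brown, red, brown, black, gold

121 Ω = 121 × 10^0.
1 → brown
2 → red
1 → brown
Multiplier 10^0 → black.
±5% tolerance → gold.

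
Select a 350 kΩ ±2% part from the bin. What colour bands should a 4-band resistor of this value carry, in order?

350000 Ω = 35 × 10^4.
3 → orange
5 → green
Multiplier 10^4 → yellow.
±2% tolerance → red.

orange, green, yellow, red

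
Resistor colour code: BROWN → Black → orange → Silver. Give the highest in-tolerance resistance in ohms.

11000 Ω

Brown → 1 (first significant figure)
Black → 0 (second significant figure)
Orange → ×10^3 multiplier
Silver → ±10% tolerance
10 × 1000 = 10000 Ω
Highest = 10000 × (1 + 10/100) = 11000 Ω.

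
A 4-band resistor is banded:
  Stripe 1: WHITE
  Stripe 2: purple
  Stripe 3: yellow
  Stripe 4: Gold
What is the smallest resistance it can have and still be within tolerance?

921500 Ω

White → 9 (first significant figure)
Violet → 7 (second significant figure)
Yellow → ×10^4 multiplier
Gold → ±5% tolerance
97 × 10000 = 970000 Ω
Smallest = 970000 × (1 − 5/100) = 921500 Ω.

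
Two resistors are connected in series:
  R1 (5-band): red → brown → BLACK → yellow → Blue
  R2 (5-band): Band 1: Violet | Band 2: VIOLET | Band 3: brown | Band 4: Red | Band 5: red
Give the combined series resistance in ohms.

2177100 Ω

R1: red, brown, black → 210; yellow ×10^4 → 2100000 Ω.
R2: violet, violet, brown → 771; red ×10^2 → 77100 Ω.
Series: 2100000 + 77100 = 2177100 Ω.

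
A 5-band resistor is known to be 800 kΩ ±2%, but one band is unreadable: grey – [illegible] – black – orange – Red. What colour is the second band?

black

800000 Ω = 800 × 10^3.
The second band gives digit 0 of the significand, and 0 is black.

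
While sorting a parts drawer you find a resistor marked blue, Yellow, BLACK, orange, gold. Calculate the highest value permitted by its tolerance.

Blue → 6 (first significant figure)
Yellow → 4 (second significant figure)
Black → 0 (third significant figure)
Orange → ×10^3 multiplier
Gold → ±5% tolerance
640 × 1000 = 640000 Ω
Highest = 640000 × (1 + 5/100) = 672000 Ω.

672000 Ω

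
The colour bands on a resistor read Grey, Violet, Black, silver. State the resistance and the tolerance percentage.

Grey → 8 (first significant figure)
Violet → 7 (second significant figure)
Black → ×1 multiplier
Silver → ±10% tolerance
87 × 1 = 87 Ω

87 Ω ±10%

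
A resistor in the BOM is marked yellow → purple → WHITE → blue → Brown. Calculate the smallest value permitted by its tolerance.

474210000 Ω

Yellow → 4 (first significant figure)
Violet → 7 (second significant figure)
White → 9 (third significant figure)
Blue → ×10^6 multiplier
Brown → ±1% tolerance
479 × 1000000 = 479000000 Ω
Smallest = 479000000 × (1 − 1/100) = 474210000 Ω.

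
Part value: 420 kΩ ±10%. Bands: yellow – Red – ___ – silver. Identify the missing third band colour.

420000 Ω = 42 × 10^4.
The third band is the multiplier, 10^4, which is yellow.

yellow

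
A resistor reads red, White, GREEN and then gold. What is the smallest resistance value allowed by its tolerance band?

2755000 Ω

Red → 2 (first significant figure)
White → 9 (second significant figure)
Green → ×10^5 multiplier
Gold → ±5% tolerance
29 × 100000 = 2900000 Ω
Smallest = 2900000 × (1 − 5/100) = 2755000 Ω.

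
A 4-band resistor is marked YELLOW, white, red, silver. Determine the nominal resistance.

Yellow → 4 (first significant figure)
White → 9 (second significant figure)
Red → ×10^2 multiplier
49 × 100 = 4900 Ω

4900 Ω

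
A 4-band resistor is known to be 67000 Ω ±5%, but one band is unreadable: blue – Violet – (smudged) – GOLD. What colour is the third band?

orange

67000 Ω = 67 × 10^3.
The third band is the multiplier, 10^3, which is orange.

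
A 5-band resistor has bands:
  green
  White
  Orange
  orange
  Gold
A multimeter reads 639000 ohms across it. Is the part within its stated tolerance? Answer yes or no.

no

Green → 5 (first significant figure)
White → 9 (second significant figure)
Orange → 3 (third significant figure)
Orange → ×10^3 multiplier
Gold → ±5% tolerance
593 × 1000 = 593000 Ω
Allowed range: 563350 Ω to 622650 Ω.
639000 ohms lies outside that range.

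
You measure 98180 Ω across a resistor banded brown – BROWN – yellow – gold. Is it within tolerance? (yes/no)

no

Brown → 1 (first significant figure)
Brown → 1 (second significant figure)
Yellow → ×10^4 multiplier
Gold → ±5% tolerance
11 × 10000 = 110000 Ω
Allowed range: 104500 Ω to 115500 Ω.
98180 Ω lies outside that range.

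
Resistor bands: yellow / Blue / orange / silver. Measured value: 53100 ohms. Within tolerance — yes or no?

no

Yellow → 4 (first significant figure)
Blue → 6 (second significant figure)
Orange → ×10^3 multiplier
Silver → ±10% tolerance
46 × 1000 = 46000 Ω
Allowed range: 41400 Ω to 50600 Ω.
53100 ohms lies outside that range.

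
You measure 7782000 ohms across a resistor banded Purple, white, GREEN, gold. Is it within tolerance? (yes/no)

Violet → 7 (first significant figure)
White → 9 (second significant figure)
Green → ×10^5 multiplier
Gold → ±5% tolerance
79 × 100000 = 7900000 Ω
Allowed range: 7505000 Ω to 8295000 Ω.
7782000 ohms lies inside that range.

yes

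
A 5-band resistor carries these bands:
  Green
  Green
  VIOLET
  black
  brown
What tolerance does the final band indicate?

±1%

The last band, brown, is the tolerance band.
Brown corresponds to ±1%.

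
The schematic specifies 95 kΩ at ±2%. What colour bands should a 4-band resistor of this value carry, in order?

white, green, orange, red

95000 Ω = 95 × 10^3.
9 → white
5 → green
Multiplier 10^3 → orange.
±2% tolerance → red.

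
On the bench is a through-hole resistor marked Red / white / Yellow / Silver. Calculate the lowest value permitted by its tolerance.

Red → 2 (first significant figure)
White → 9 (second significant figure)
Yellow → ×10^4 multiplier
Silver → ±10% tolerance
29 × 10000 = 290000 Ω
Lowest = 290000 × (1 − 10/100) = 261000 Ω.

261000 Ω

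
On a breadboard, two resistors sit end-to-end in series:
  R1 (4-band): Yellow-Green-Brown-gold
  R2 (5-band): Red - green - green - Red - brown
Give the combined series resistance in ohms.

25950 Ω

R1: yellow, green → 45; brown ×10 → 450 Ω.
R2: red, green, green → 255; red ×10^2 → 25500 Ω.
Series: 450 + 25500 = 25950 Ω.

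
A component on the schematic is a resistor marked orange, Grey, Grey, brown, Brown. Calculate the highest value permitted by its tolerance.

3918.8 Ω

Orange → 3 (first significant figure)
Grey → 8 (second significant figure)
Grey → 8 (third significant figure)
Brown → ×10 multiplier
Brown → ±1% tolerance
388 × 10 = 3880 Ω
Highest = 3880 × (1 + 1/100) = 3918.8 Ω.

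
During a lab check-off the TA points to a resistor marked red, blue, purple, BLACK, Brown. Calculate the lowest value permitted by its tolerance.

264.33 Ω

Red → 2 (first significant figure)
Blue → 6 (second significant figure)
Violet → 7 (third significant figure)
Black → ×1 multiplier
Brown → ±1% tolerance
267 × 1 = 267 Ω
Lowest = 267 × (1 − 1/100) = 264.33 Ω.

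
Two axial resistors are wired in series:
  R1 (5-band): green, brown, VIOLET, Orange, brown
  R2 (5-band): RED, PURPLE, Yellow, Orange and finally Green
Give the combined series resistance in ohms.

R1: green, brown, violet → 517; orange ×10^3 → 517000 Ω.
R2: red, violet, yellow → 274; orange ×10^3 → 274000 Ω.
Series: 517000 + 274000 = 791000 Ω.

791000 Ω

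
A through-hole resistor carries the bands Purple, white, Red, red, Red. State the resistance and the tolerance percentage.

79200 Ω ±2%

Violet → 7 (first significant figure)
White → 9 (second significant figure)
Red → 2 (third significant figure)
Red → ×10^2 multiplier
Red → ±2% tolerance
792 × 100 = 79200 Ω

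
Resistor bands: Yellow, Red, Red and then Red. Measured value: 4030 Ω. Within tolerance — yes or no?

Yellow → 4 (first significant figure)
Red → 2 (second significant figure)
Red → ×10^2 multiplier
Red → ±2% tolerance
42 × 100 = 4200 Ω
Allowed range: 4116 Ω to 4284 Ω.
4030 Ω lies outside that range.

no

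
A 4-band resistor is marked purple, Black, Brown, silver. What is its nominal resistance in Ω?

700 Ω

Violet → 7 (first significant figure)
Black → 0 (second significant figure)
Brown → ×10 multiplier
70 × 10 = 700 Ω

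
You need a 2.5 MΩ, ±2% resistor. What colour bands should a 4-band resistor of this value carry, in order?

red, green, green, red

2500000 Ω = 25 × 10^5.
2 → red
5 → green
Multiplier 10^5 → green.
±2% tolerance → red.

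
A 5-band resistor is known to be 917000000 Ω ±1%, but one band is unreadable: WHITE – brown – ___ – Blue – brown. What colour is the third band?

violet

917000000 Ω = 917 × 10^6.
The third band gives digit 7 of the significand, and 7 is violet.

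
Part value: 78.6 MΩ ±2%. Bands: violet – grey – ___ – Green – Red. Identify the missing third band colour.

78600000 Ω = 786 × 10^5.
The third band gives digit 6 of the significand, and 6 is blue.

blue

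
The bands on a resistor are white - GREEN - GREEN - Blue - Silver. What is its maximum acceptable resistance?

1050500000 Ω

White → 9 (first significant figure)
Green → 5 (second significant figure)
Green → 5 (third significant figure)
Blue → ×10^6 multiplier
Silver → ±10% tolerance
955 × 1000000 = 955000000 Ω
Maximum = 955000000 × (1 + 10/100) = 1050500000 Ω.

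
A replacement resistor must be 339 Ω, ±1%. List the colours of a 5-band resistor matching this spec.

339 Ω = 339 × 10^0.
3 → orange
3 → orange
9 → white
Multiplier 10^0 → black.
±1% tolerance → brown.

orange, orange, white, black, brown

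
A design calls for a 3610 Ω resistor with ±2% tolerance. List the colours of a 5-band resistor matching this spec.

3610 Ω = 361 × 10^1.
3 → orange
6 → blue
1 → brown
Multiplier 10^1 → brown.
±2% tolerance → red.

orange, blue, brown, brown, red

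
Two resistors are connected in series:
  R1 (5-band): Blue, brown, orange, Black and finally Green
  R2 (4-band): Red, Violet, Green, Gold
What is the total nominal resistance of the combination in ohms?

R1: blue, brown, orange → 613; black ×1 → 613 Ω.
R2: red, violet → 27; green ×10^5 → 2700000 Ω.
Series: 613 + 2700000 = 2700613 Ω.

2700613 Ω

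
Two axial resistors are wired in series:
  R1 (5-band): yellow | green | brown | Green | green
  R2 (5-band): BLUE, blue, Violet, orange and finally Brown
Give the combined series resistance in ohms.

R1: yellow, green, brown → 451; green ×10^5 → 45100000 Ω.
R2: blue, blue, violet → 667; orange ×10^3 → 667000 Ω.
Series: 45100000 + 667000 = 45767000 Ω.

45767000 Ω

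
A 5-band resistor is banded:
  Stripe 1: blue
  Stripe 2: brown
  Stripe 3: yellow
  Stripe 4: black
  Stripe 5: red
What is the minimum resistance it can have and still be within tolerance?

Blue → 6 (first significant figure)
Brown → 1 (second significant figure)
Yellow → 4 (third significant figure)
Black → ×1 multiplier
Red → ±2% tolerance
614 × 1 = 614 Ω
Minimum = 614 × (1 − 2/100) = 601.72 Ω.

601.72 Ω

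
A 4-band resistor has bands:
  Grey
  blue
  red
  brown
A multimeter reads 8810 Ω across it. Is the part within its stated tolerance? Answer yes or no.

no

Grey → 8 (first significant figure)
Blue → 6 (second significant figure)
Red → ×10^2 multiplier
Brown → ±1% tolerance
86 × 100 = 8600 Ω
Allowed range: 8514 Ω to 8686 Ω.
8810 Ω lies outside that range.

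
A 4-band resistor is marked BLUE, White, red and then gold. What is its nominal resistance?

6900 Ω

Blue → 6 (first significant figure)
White → 9 (second significant figure)
Red → ×10^2 multiplier
69 × 100 = 6900 Ω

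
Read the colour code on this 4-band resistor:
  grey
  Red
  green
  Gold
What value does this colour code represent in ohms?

8200000 Ω

Grey → 8 (first significant figure)
Red → 2 (second significant figure)
Green → ×10^5 multiplier
82 × 100000 = 8200000 Ω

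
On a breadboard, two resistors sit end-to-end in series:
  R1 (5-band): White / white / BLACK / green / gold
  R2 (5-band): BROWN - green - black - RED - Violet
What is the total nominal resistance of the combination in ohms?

R1: white, white, black → 990; green ×10^5 → 99000000 Ω.
R2: brown, green, black → 150; red ×10^2 → 15000 Ω.
Series: 99000000 + 15000 = 99015000 Ω.

99015000 Ω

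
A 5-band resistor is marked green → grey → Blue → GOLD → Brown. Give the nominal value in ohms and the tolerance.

58.6 Ω ±1%

Green → 5 (first significant figure)
Grey → 8 (second significant figure)
Blue → 6 (third significant figure)
Gold → ×0.1 multiplier
Brown → ±1% tolerance
586 × 0.1 = 58.6 Ω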